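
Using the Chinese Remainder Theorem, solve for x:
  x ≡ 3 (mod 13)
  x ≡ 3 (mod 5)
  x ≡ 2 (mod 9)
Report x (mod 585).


Moduli 13, 5, 9 are pairwise coprime; by CRT there is a unique solution modulo M = 13 · 5 · 9 = 585.
Solve pairwise, accumulating the modulus:
  Start with x ≡ 3 (mod 13).
  Combine with x ≡ 3 (mod 5): since gcd(13, 5) = 1, we get a unique residue mod 65.
    Write x = 3 + 13·t and substitute into x ≡ 3 (mod 5): 13·t ≡ 3 − 3 = 0 (mod 5).
    Reduce coefficients mod 5: 3·t ≡ 0 (mod 5).
    The inverse of 3 mod 5 is 2 (since 3·2 = 6 = 1·5 + 1), so t ≡ 2·0 = 0 ≡ 0 (mod 5).
    Then x = 3 + 13·0 = 3, valid modulo lcm(13, 5) = 65: x ≡ 3 (mod 65).
  Combine with x ≡ 2 (mod 9): since gcd(65, 9) = 1, we get a unique residue mod 585.
    Write x = 3 + 65·t and substitute into x ≡ 2 (mod 9): 65·t ≡ 2 − 3 = -1 (mod 9).
    Reduce coefficients mod 9: 2·t ≡ 8 (mod 9).
    The inverse of 2 mod 9 is 5 (since 2·5 = 10 = 1·9 + 1), so t ≡ 5·8 = 40 ≡ 4 (mod 9).
    Then x = 3 + 65·4 = 263, valid modulo lcm(65, 9) = 585: x ≡ 263 (mod 585).
Verify: 263 mod 13 = 3 ✓, 263 mod 5 = 3 ✓, 263 mod 9 = 2 ✓.

x ≡ 263 (mod 585).


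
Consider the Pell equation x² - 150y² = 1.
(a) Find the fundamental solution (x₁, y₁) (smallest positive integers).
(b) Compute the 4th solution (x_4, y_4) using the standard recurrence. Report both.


Step 1: Find the fundamental solution (x₁, y₁) of x² - 150y² = 1.
  Expand √150 as a continued fraction. a₀ = ⌊√150⌋ = 12; iterate m_{k+1} = d_k·a_k − m_k, d_{k+1} = (150 − m_{k+1}²)/d_k, a_{k+1} = ⌊(a₀ + m_{k+1})/d_{k+1}⌋ (starting m₀ = 0, d₀ = 1), with convergents p_k = a_k·p_{k-1} + p_{k-2}, q_k = a_k·q_{k-1} + q_{k-2} (p₋₁ = 1, q₋₁ = 0):
  k = 0: a₀ = 12; p₀/q₀ = 12/1; p₀² − 150·q₀² = 144 − 150 = -6.
  k = 1: m = 12, d = 6, a = ⌊(12 + 12)/6⌋ = 4; p/q = (4·12 + 1)/(4·1 + 0) = 49/4; p² − 150·q² = 2401 − 2400 = 1.
  The first convergent with p² − 150·q² = 1 gives the fundamental solution (x₁, y₁) = (49, 4).
Step 2: Apply the recurrence (x_{n+1}, y_{n+1}) = (x₁x_n + 150y₁y_n, x₁y_n + y₁x_n) repeatedly.
  From (x_1, y_1) = (49, 4): x_2 = 49·49 + 150·4·4 = 4801; y_2 = 49·4 + 4·49 = 392.
  From (x_2, y_2) = (4801, 392): x_3 = 49·4801 + 150·4·392 = 470449; y_3 = 49·392 + 4·4801 = 38412.
  From (x_3, y_3) = (470449, 38412): x_4 = 49·470449 + 150·4·38412 = 46099201; y_4 = 49·38412 + 4·470449 = 3763984.
Step 3: Verify x_4² - 150·y_4² = 2125136332838401 - 2125136332838400 = 1 (should be 1). ✓

(x_1, y_1) = (49, 4); (x_4, y_4) = (46099201, 3763984).


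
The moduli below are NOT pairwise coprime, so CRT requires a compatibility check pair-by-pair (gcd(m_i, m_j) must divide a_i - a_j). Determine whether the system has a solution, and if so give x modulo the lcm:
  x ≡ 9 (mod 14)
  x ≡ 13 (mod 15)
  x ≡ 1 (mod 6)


Moduli 14, 15, 6 are not pairwise coprime, so CRT works modulo lcm(m_i) when all pairwise compatibility conditions hold.
Pairwise compatibility: gcd(m_i, m_j) must divide a_i - a_j for every pair.
Merge one congruence at a time:
  Start: x ≡ 9 (mod 14).
  Combine with x ≡ 13 (mod 15): gcd(14, 15) = 1; 13 - 9 = 4, which IS divisible by 1, so compatible.
    Write x = 9 + 14·t and substitute into x ≡ 13 (mod 15): 14·t ≡ 13 − 9 = 4 (mod 15).
    The inverse of 14 mod 15 is 14 (since 14·14 = 196 = 13·15 + 1), so t ≡ 14·4 = 56 ≡ 11 (mod 15).
    Then x = 9 + 14·11 = 163, valid modulo lcm(14, 15) = 210: x ≡ 163 (mod 210).
  Combine with x ≡ 1 (mod 6): gcd(210, 6) = 6; 1 - 163 = -162, which IS divisible by 6, so compatible.
    Write x = 163 + 210·t and substitute into x ≡ 1 (mod 6): 210·t ≡ 1 − 163 = -162 (mod 6).
    Divide the congruence (and modulus) by g = 6: 35·t ≡ -27 (mod 1).
    Modulo 1 every t works; take t = 0.
    Then x = 163 + 210·0 = 163, valid modulo lcm(210, 6) = 210: x ≡ 163 (mod 210).
Verify: 163 mod 14 = 9, 163 mod 15 = 13, 163 mod 6 = 1.

x ≡ 163 (mod 210).


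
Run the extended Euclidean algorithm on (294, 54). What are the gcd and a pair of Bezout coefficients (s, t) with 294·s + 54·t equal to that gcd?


Euclidean algorithm on (294, 54) — divide until remainder is 0:
  294 = 5 · 54 + 24
  54 = 2 · 24 + 6
  24 = 4 · 6 + 0
gcd(294, 54) = 6.
Track Bezout coefficients alongside the remainders: start with r₀ = 294 = a·1 + b·0 (s = 1, t = 0) and r₁ = 54 = a·0 + b·1 (s = 0, t = 1); each new remainder r_{k+1} = r_{k-1} − q_k·r_k inherits s_{k+1} = s_{k-1} − q_k·s_k, t_{k+1} = t_{k-1} − q_k·t_k, so r_k = a·s_k + b·t_k at every step:
  q = 5: r = 24, s = 1 − 5·0 = 1, t = 0 − 5·1 = -5  (check: 294·1 + 54·(-5) = 24)
  q = 2: r = 6, s = 0 − 2·1 = -2, t = 1 − 2·(-5) = 11  (check: 294·(-2) + 54·11 = 6)
The row with r = 6 (the gcd) gives the Bezout coefficients s = -2, t = 11.
Result: 294 · (-2) + 54 · (11) = 6.

gcd(294, 54) = 6; s = -2, t = 11 (check: 294·(-2) + 54·11 = 6).


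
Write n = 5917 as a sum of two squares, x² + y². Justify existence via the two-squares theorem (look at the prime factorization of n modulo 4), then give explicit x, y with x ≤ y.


Step 1: Factor n = 5917 = 61 · 97.
Step 2: Check the mod-4 condition on each prime factor: 61 ≡ 1 (mod 4), exponent 1; 97 ≡ 1 (mod 4), exponent 1.
All primes ≡ 3 (mod 4) appear to even exponent (or don't appear), so by the two-squares theorem n IS expressible as a sum of two squares.
Step 3: Build a representation. Here n = 61 · 97 is a product of primes ≡ 1 (mod 4). Each prime p ≡ 1 (mod 4) is itself a sum of two squares; find a² by testing p − a² for a perfect square:
  61: 61 − 1² = 60, 61 − 2² = 57, 61 − 3² = 52, 61 − 4² = 45, 61 − 5² = 36 = 6² ⇒ 61 = 5² + 6².
  97: 97 − 1² = 96, 97 − 2² = 93, 97 − 3² = 88, 97 − 4² = 81 = 9² ⇒ 97 = 4² + 9².
  Combine using the Brahmagupta–Fibonacci identity (a² + b²)(c² + d²) = (ac − bd)² + (ad + bc)² = (ac + bd)² + (ad − bc)²:
  61 · 97 = 5917: from (5² + 6²)(4² + 9²), take (5·4 − 6·9, 5·9 + 6·4) = (20 − 54, 45 + 24) = (-34, 69); dropping signs (only squares matter) gives (34, 69); check 34² + 69² = 1156 + 4761 = 5917 ✓.
Step 4: Order so x ≤ y and verify: 34² + 69² = 1156 + 4761 = 5917 = n. ✓

n = 5917 = 34² + 69² (one valid representation with x ≤ y).


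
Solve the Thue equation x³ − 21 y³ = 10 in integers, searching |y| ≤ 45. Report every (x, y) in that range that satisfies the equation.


The equation is x³ - 21y³ = 10. For fixed y, x³ = 21·y³ + 10, so a solution requires the RHS to be a perfect cube.
Strategy: iterate y from -45 to 45, compute RHS = 21·y³ + 10, and check whether it is a (positive or negative) perfect cube.
Check small values of y:
  y = 0: RHS = 10 is not a perfect cube.
  y = 1: RHS = 31 is not a perfect cube.
  y = -1: RHS = -11 is not a perfect cube.
  y = 2: RHS = 178 is not a perfect cube.
  y = -2: RHS = -158 is not a perfect cube.
  y = 3: RHS = 577 is not a perfect cube.
  y = -3: RHS = -557 is not a perfect cube.
Continuing the search up to |y| = 45 finds no solutions either.
No (x, y) in the scanned range satisfies the equation.

No integer solutions with |y| ≤ 45.


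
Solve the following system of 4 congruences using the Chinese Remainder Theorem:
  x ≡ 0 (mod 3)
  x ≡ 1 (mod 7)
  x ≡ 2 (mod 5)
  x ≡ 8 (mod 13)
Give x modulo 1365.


Product of moduli M = 3 · 7 · 5 · 13 = 1365.
Merge one congruence at a time:
  Start: x ≡ 0 (mod 3).
  Combine with x ≡ 1 (mod 7); new modulus lcm = 21.
    Write x = 0 + 3·t and substitute into x ≡ 1 (mod 7): 3·t ≡ 1 − 0 = 1 (mod 7).
    The inverse of 3 mod 7 is 5 (since 3·5 = 15 = 2·7 + 1), so t ≡ 5·1 = 5 ≡ 5 (mod 7).
    Then x = 0 + 3·5 = 15, valid modulo lcm(3, 7) = 21: x ≡ 15 (mod 21).
  Combine with x ≡ 2 (mod 5); new modulus lcm = 105.
    Write x = 15 + 21·t and substitute into x ≡ 2 (mod 5): 21·t ≡ 2 − 15 = -13 (mod 5).
    Reduce coefficients mod 5: 1·t ≡ 2 (mod 5).
    So t ≡ 2 (mod 5).
    Then x = 15 + 21·2 = 57, valid modulo lcm(21, 5) = 105: x ≡ 57 (mod 105).
  Combine with x ≡ 8 (mod 13); new modulus lcm = 1365.
    Write x = 57 + 105·t and substitute into x ≡ 8 (mod 13): 105·t ≡ 8 − 57 = -49 (mod 13).
    Reduce coefficients mod 13: 1·t ≡ 3 (mod 13).
    So t ≡ 3 (mod 13).
    Then x = 57 + 105·3 = 372, valid modulo lcm(105, 13) = 1365: x ≡ 372 (mod 1365).
Verify against each original: 372 mod 3 = 0, 372 mod 7 = 1, 372 mod 5 = 2, 372 mod 13 = 8.

x ≡ 372 (mod 1365).


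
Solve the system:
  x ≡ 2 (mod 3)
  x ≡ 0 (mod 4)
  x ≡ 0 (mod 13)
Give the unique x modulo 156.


Moduli 3, 4, 13 are pairwise coprime; by CRT there is a unique solution modulo M = 3 · 4 · 13 = 156.
Solve pairwise, accumulating the modulus:
  Start with x ≡ 2 (mod 3).
  Combine with x ≡ 0 (mod 4): since gcd(3, 4) = 1, we get a unique residue mod 12.
    Write x = 2 + 3·t and substitute into x ≡ 0 (mod 4): 3·t ≡ 0 − 2 = -2 (mod 4).
    Reduce coefficients mod 4: 3·t ≡ 2 (mod 4).
    The inverse of 3 mod 4 is 3 (since 3·3 = 9 = 2·4 + 1), so t ≡ 3·2 = 6 ≡ 2 (mod 4).
    Then x = 2 + 3·2 = 8, valid modulo lcm(3, 4) = 12: x ≡ 8 (mod 12).
  Combine with x ≡ 0 (mod 13): since gcd(12, 13) = 1, we get a unique residue mod 156.
    Write x = 8 + 12·t and substitute into x ≡ 0 (mod 13): 12·t ≡ 0 − 8 = -8 (mod 13).
    Reduce coefficients mod 13: 12·t ≡ 5 (mod 13).
    The inverse of 12 mod 13 is 12 (since 12·12 = 144 = 11·13 + 1), so t ≡ 12·5 = 60 ≡ 8 (mod 13).
    Then x = 8 + 12·8 = 104, valid modulo lcm(12, 13) = 156: x ≡ 104 (mod 156).
Verify: 104 mod 3 = 2 ✓, 104 mod 4 = 0 ✓, 104 mod 13 = 0 ✓.

x ≡ 104 (mod 156).


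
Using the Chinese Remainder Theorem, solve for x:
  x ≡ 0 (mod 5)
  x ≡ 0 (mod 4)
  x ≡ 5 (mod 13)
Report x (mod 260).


Moduli 5, 4, 13 are pairwise coprime; by CRT there is a unique solution modulo M = 5 · 4 · 13 = 260.
Solve pairwise, accumulating the modulus:
  Start with x ≡ 0 (mod 5).
  Combine with x ≡ 0 (mod 4): since gcd(5, 4) = 1, we get a unique residue mod 20.
    Write x = 0 + 5·t and substitute into x ≡ 0 (mod 4): 5·t ≡ 0 − 0 = 0 (mod 4).
    Reduce coefficients mod 4: 1·t ≡ 0 (mod 4).
    So t ≡ 0 (mod 4).
    Then x = 0 + 5·0 = 0, valid modulo lcm(5, 4) = 20: x ≡ 0 (mod 20).
  Combine with x ≡ 5 (mod 13): since gcd(20, 13) = 1, we get a unique residue mod 260.
    Write x = 0 + 20·t and substitute into x ≡ 5 (mod 13): 20·t ≡ 5 − 0 = 5 (mod 13).
    Reduce coefficients mod 13: 7·t ≡ 5 (mod 13).
    The inverse of 7 mod 13 is 2 (since 7·2 = 14 = 1·13 + 1), so t ≡ 2·5 = 10 ≡ 10 (mod 13).
    Then x = 0 + 20·10 = 200, valid modulo lcm(20, 13) = 260: x ≡ 200 (mod 260).
Verify: 200 mod 5 = 0 ✓, 200 mod 4 = 0 ✓, 200 mod 13 = 5 ✓.

x ≡ 200 (mod 260).


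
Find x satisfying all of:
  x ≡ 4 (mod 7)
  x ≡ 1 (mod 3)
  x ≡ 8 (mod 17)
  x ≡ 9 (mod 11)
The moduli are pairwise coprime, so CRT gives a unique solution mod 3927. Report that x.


Product of moduli M = 7 · 3 · 17 · 11 = 3927.
Merge one congruence at a time:
  Start: x ≡ 4 (mod 7).
  Combine with x ≡ 1 (mod 3); new modulus lcm = 21.
    Write x = 4 + 7·t and substitute into x ≡ 1 (mod 3): 7·t ≡ 1 − 4 = -3 (mod 3).
    Reduce coefficients mod 3: 1·t ≡ 0 (mod 3).
    So t ≡ 0 (mod 3).
    Then x = 4 + 7·0 = 4, valid modulo lcm(7, 3) = 21: x ≡ 4 (mod 21).
  Combine with x ≡ 8 (mod 17); new modulus lcm = 357.
    Write x = 4 + 21·t and substitute into x ≡ 8 (mod 17): 21·t ≡ 8 − 4 = 4 (mod 17).
    Reduce coefficients mod 17: 4·t ≡ 4 (mod 17).
    The inverse of 4 mod 17 is 13 (since 4·13 = 52 = 3·17 + 1), so t ≡ 13·4 = 52 ≡ 1 (mod 17).
    Then x = 4 + 21·1 = 25, valid modulo lcm(21, 17) = 357: x ≡ 25 (mod 357).
  Combine with x ≡ 9 (mod 11); new modulus lcm = 3927.
    Write x = 25 + 357·t and substitute into x ≡ 9 (mod 11): 357·t ≡ 9 − 25 = -16 (mod 11).
    Reduce coefficients mod 11: 5·t ≡ 6 (mod 11).
    The inverse of 5 mod 11 is 9 (since 5·9 = 45 = 4·11 + 1), so t ≡ 9·6 = 54 ≡ 10 (mod 11).
    Then x = 25 + 357·10 = 3595, valid modulo lcm(357, 11) = 3927: x ≡ 3595 (mod 3927).
Verify against each original: 3595 mod 7 = 4, 3595 mod 3 = 1, 3595 mod 17 = 8, 3595 mod 11 = 9.

x ≡ 3595 (mod 3927).


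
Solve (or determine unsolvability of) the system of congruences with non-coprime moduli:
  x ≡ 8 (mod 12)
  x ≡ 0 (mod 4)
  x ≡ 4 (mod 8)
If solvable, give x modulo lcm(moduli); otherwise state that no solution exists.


Moduli 12, 4, 8 are not pairwise coprime, so CRT works modulo lcm(m_i) when all pairwise compatibility conditions hold.
Pairwise compatibility: gcd(m_i, m_j) must divide a_i - a_j for every pair.
Merge one congruence at a time:
  Start: x ≡ 8 (mod 12).
  Combine with x ≡ 0 (mod 4): gcd(12, 4) = 4; 0 - 8 = -8, which IS divisible by 4, so compatible.
    Write x = 8 + 12·t and substitute into x ≡ 0 (mod 4): 12·t ≡ 0 − 8 = -8 (mod 4).
    Divide the congruence (and modulus) by g = 4: 3·t ≡ -2 (mod 1).
    Modulo 1 every t works; take t = 0.
    Then x = 8 + 12·0 = 8, valid modulo lcm(12, 4) = 12: x ≡ 8 (mod 12).
  Combine with x ≡ 4 (mod 8): gcd(12, 8) = 4; 4 - 8 = -4, which IS divisible by 4, so compatible.
    Write x = 8 + 12·t and substitute into x ≡ 4 (mod 8): 12·t ≡ 4 − 8 = -4 (mod 8).
    Divide the congruence (and modulus) by g = 4: 3·t ≡ -1 (mod 2).
    Reduce coefficients mod 2: 1·t ≡ 1 (mod 2).
    So t ≡ 1 (mod 2).
    Then x = 8 + 12·1 = 20, valid modulo lcm(12, 8) = 24: x ≡ 20 (mod 24).
Verify: 20 mod 12 = 8, 20 mod 4 = 0, 20 mod 8 = 4.

x ≡ 20 (mod 24).


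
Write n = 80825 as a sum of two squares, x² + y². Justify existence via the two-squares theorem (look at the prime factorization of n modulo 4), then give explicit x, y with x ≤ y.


Step 1: Factor n = 80825 = 5^2 · 53 · 61.
Step 2: Check the mod-4 condition on each prime factor: 5 ≡ 1 (mod 4), exponent 2; 53 ≡ 1 (mod 4), exponent 1; 61 ≡ 1 (mod 4), exponent 1.
All primes ≡ 3 (mod 4) appear to even exponent (or don't appear), so by the two-squares theorem n IS expressible as a sum of two squares.
Step 3: Build a representation. Group n = k² · m with k = 5 and m = 53 · 61 = 3233 (a product of primes ≡ 1 (mod 4)); a representation of m scales to one of n via (k·x)² + (k·y)² = k²(x² + y²). Each prime p ≡ 1 (mod 4) is itself a sum of two squares; find a² by testing p − a² for a perfect square:
  53: 53 − 1² = 52, 53 − 2² = 49 = 7² ⇒ 53 = 2² + 7².
  61: 61 − 1² = 60, 61 − 2² = 57, 61 − 3² = 52, 61 − 4² = 45, 61 − 5² = 36 = 6² ⇒ 61 = 5² + 6².
  Combine using the Brahmagupta–Fibonacci identity (a² + b²)(c² + d²) = (ac − bd)² + (ad + bc)² = (ac + bd)² + (ad − bc)²:
  53 · 61 = 3233: from (2² + 7²)(5² + 6²), take (2·5 − 7·6, 2·6 + 7·5) = (10 − 42, 12 + 35) = (-32, 47); dropping signs (only squares matter) gives (32, 47); check 32² + 47² = 1024 + 2209 = 3233 ✓.
  Scale by k = 5: (5·32, 5·47) = (160, 235).
Step 4: Order so x ≤ y and verify: 160² + 235² = 25600 + 55225 = 80825 = n. ✓

n = 80825 = 160² + 235² (one valid representation with x ≤ y).


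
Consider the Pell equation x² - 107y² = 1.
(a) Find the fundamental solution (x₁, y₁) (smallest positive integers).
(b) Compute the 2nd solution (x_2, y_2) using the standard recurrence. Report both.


Step 1: Find the fundamental solution (x₁, y₁) of x² - 107y² = 1.
  Expand √107 as a continued fraction. a₀ = ⌊√107⌋ = 10; iterate m_{k+1} = d_k·a_k − m_k, d_{k+1} = (107 − m_{k+1}²)/d_k, a_{k+1} = ⌊(a₀ + m_{k+1})/d_{k+1}⌋ (starting m₀ = 0, d₀ = 1), with convergents p_k = a_k·p_{k-1} + p_{k-2}, q_k = a_k·q_{k-1} + q_{k-2} (p₋₁ = 1, q₋₁ = 0):
  k = 0: a₀ = 10; p₀/q₀ = 10/1; p₀² − 107·q₀² = 100 − 107 = -7.
  k = 1: m = 10, d = 7, a = ⌊(10 + 10)/7⌋ = 2; p/q = (2·10 + 1)/(2·1 + 0) = 21/2; p² − 107·q² = 441 − 428 = 13.
  k = 2: m = 4, d = 13, a = ⌊(10 + 4)/13⌋ = 1; p/q = (1·21 + 10)/(1·2 + 1) = 31/3; p² − 107·q² = 961 − 963 = -2.
  k = 3: m = 9, d = 2, a = ⌊(10 + 9)/2⌋ = 9; p/q = (9·31 + 21)/(9·3 + 2) = 300/29; p² − 107·q² = 90000 − 89987 = 13.
  k = 4: m = 9, d = 13, a = ⌊(10 + 9)/13⌋ = 1; p/q = (1·300 + 31)/(1·29 + 3) = 331/32; p² − 107·q² = 109561 − 109568 = -7.
  k = 5: m = 4, d = 7, a = ⌊(10 + 4)/7⌋ = 2; p/q = (2·331 + 300)/(2·32 + 29) = 962/93; p² − 107·q² = 925444 − 925443 = 1.
  The first convergent with p² − 107·q² = 1 gives the fundamental solution (x₁, y₁) = (962, 93).
Step 2: Apply the recurrence (x_{n+1}, y_{n+1}) = (x₁x_n + 107y₁y_n, x₁y_n + y₁x_n) repeatedly.
  From (x_1, y_1) = (962, 93): x_2 = 962·962 + 107·93·93 = 1850887; y_2 = 962·93 + 93·962 = 178932.
Step 3: Verify x_2² - 107·y_2² = 3425782686769 - 3425782686768 = 1 (should be 1). ✓

(x_1, y_1) = (962, 93); (x_2, y_2) = (1850887, 178932).


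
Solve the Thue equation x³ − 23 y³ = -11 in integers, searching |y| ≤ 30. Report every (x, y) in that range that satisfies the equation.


The equation is x³ - 23y³ = -11. For fixed y, x³ = 23·y³ − 11, so a solution requires the RHS to be a perfect cube.
Strategy: iterate y from -30 to 30, compute RHS = 23·y³ − 11, and check whether it is a (positive or negative) perfect cube.
Check small values of y:
  y = 0: RHS = -11 is not a perfect cube.
  y = 1: RHS = 12 is not a perfect cube.
  y = -1: RHS = -34 is not a perfect cube.
  y = 2: RHS = 173 is not a perfect cube.
  y = -2: RHS = -195 is not a perfect cube.
  y = 3: RHS = 610 is not a perfect cube.
  y = -3: RHS = -632 is not a perfect cube.
Continuing the search up to |y| = 30 finds no solutions either.
No (x, y) in the scanned range satisfies the equation.

No integer solutions with |y| ≤ 30.


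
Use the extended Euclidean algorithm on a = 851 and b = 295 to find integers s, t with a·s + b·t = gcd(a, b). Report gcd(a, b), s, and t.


Euclidean algorithm on (851, 295) — divide until remainder is 0:
  851 = 2 · 295 + 261
  295 = 1 · 261 + 34
  261 = 7 · 34 + 23
  34 = 1 · 23 + 11
  23 = 2 · 11 + 1
  11 = 11 · 1 + 0
gcd(851, 295) = 1.
Track Bezout coefficients alongside the remainders: start with r₀ = 851 = a·1 + b·0 (s = 1, t = 0) and r₁ = 295 = a·0 + b·1 (s = 0, t = 1); each new remainder r_{k+1} = r_{k-1} − q_k·r_k inherits s_{k+1} = s_{k-1} − q_k·s_k, t_{k+1} = t_{k-1} − q_k·t_k, so r_k = a·s_k + b·t_k at every step:
  q = 2: r = 261, s = 1 − 2·0 = 1, t = 0 − 2·1 = -2  (check: 851·1 + 295·(-2) = 261)
  q = 1: r = 34, s = 0 − 1·1 = -1, t = 1 − 1·(-2) = 3  (check: 851·(-1) + 295·3 = 34)
  q = 7: r = 23, s = 1 − 7·(-1) = 8, t = -2 − 7·3 = -23  (check: 851·8 + 295·(-23) = 23)
  q = 1: r = 11, s = -1 − 1·8 = -9, t = 3 − 1·(-23) = 26  (check: 851·(-9) + 295·26 = 11)
  q = 2: r = 1, s = 8 − 2·(-9) = 26, t = -23 − 2·26 = -75  (check: 851·26 + 295·(-75) = 1)
The row with r = 1 (the gcd) gives the Bezout coefficients s = 26, t = -75.
Result: 851 · (26) + 295 · (-75) = 1.

gcd(851, 295) = 1; s = 26, t = -75 (check: 851·26 + 295·(-75) = 1).


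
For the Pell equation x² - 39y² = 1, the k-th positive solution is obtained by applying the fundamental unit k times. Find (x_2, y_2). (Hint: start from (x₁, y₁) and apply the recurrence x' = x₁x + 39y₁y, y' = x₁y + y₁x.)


Step 1: Find the fundamental solution (x₁, y₁) of x² - 39y² = 1.
  Expand √39 as a continued fraction. a₀ = ⌊√39⌋ = 6; iterate m_{k+1} = d_k·a_k − m_k, d_{k+1} = (39 − m_{k+1}²)/d_k, a_{k+1} = ⌊(a₀ + m_{k+1})/d_{k+1}⌋ (starting m₀ = 0, d₀ = 1), with convergents p_k = a_k·p_{k-1} + p_{k-2}, q_k = a_k·q_{k-1} + q_{k-2} (p₋₁ = 1, q₋₁ = 0):
  k = 0: a₀ = 6; p₀/q₀ = 6/1; p₀² − 39·q₀² = 36 − 39 = -3.
  k = 1: m = 6, d = 3, a = ⌊(6 + 6)/3⌋ = 4; p/q = (4·6 + 1)/(4·1 + 0) = 25/4; p² − 39·q² = 625 − 624 = 1.
  The first convergent with p² − 39·q² = 1 gives the fundamental solution (x₁, y₁) = (25, 4).
Step 2: Apply the recurrence (x_{n+1}, y_{n+1}) = (x₁x_n + 39y₁y_n, x₁y_n + y₁x_n) repeatedly.
  From (x_1, y_1) = (25, 4): x_2 = 25·25 + 39·4·4 = 1249; y_2 = 25·4 + 4·25 = 200.
Step 3: Verify x_2² - 39·y_2² = 1560001 - 1560000 = 1 (should be 1). ✓

(x_1, y_1) = (25, 4); (x_2, y_2) = (1249, 200).


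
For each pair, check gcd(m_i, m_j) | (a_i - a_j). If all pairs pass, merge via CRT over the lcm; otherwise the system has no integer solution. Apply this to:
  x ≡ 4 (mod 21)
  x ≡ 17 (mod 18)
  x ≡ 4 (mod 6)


Moduli 21, 18, 6 are not pairwise coprime, so CRT works modulo lcm(m_i) when all pairwise compatibility conditions hold.
Pairwise compatibility: gcd(m_i, m_j) must divide a_i - a_j for every pair.
Merge one congruence at a time:
  Start: x ≡ 4 (mod 21).
  Combine with x ≡ 17 (mod 18): gcd(21, 18) = 3, and 17 - 4 = 13 is NOT divisible by 3.
    ⇒ system is inconsistent (no integer solution).

No solution (the system is inconsistent).


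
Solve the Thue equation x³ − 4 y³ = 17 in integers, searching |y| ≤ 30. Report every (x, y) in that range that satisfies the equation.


The equation is x³ - 4y³ = 17. For fixed y, x³ = 4·y³ + 17, so a solution requires the RHS to be a perfect cube.
Strategy: iterate y from -30 to 30, compute RHS = 4·y³ + 17, and check whether it is a (positive or negative) perfect cube.
Check small values of y:
  y = 0: RHS = 17 is not a perfect cube.
  y = 1: RHS = 21 is not a perfect cube.
  y = -1: RHS = 13 is not a perfect cube.
  y = 2: RHS = 49 is not a perfect cube.
  y = -2: RHS = -15 is not a perfect cube.
  y = 3: RHS = 125 = (5)³ ⇒ x = 5 works.
  y = -3: RHS = -91 is not a perfect cube.
Continuing the search up to |y| = 30 finds no further solutions beyond those listed.
Collected solutions: (5, 3).

Solutions (with |y| ≤ 30): (5, 3).


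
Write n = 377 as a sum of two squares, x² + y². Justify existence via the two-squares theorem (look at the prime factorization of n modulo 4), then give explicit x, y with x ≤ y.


Step 1: Factor n = 377 = 13 · 29.
Step 2: Check the mod-4 condition on each prime factor: 13 ≡ 1 (mod 4), exponent 1; 29 ≡ 1 (mod 4), exponent 1.
All primes ≡ 3 (mod 4) appear to even exponent (or don't appear), so by the two-squares theorem n IS expressible as a sum of two squares.
Step 3: Build a representation. Here n = 13 · 29 is a product of primes ≡ 1 (mod 4). Each prime p ≡ 1 (mod 4) is itself a sum of two squares; find a² by testing p − a² for a perfect square:
  13: 13 − 1² = 12, 13 − 2² = 9 = 3² ⇒ 13 = 2² + 3².
  29: 29 − 1² = 28, 29 − 2² = 25 = 5² ⇒ 29 = 2² + 5².
  Combine using the Brahmagupta–Fibonacci identity (a² + b²)(c² + d²) = (ac − bd)² + (ad + bc)² = (ac + bd)² + (ad − bc)²:
  13 · 29 = 377: from (2² + 3²)(2² + 5²), take (2·2 − 3·5, 2·5 + 3·2) = (4 − 15, 10 + 6) = (-11, 16); dropping signs (only squares matter) gives (11, 16); check 11² + 16² = 121 + 256 = 377 ✓.
Step 4: Order so x ≤ y and verify: 11² + 16² = 121 + 256 = 377 = n. ✓

n = 377 = 11² + 16² (one valid representation with x ≤ y).


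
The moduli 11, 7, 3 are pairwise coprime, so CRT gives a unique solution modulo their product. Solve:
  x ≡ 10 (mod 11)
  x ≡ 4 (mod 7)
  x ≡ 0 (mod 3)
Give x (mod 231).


Moduli 11, 7, 3 are pairwise coprime; by CRT there is a unique solution modulo M = 11 · 7 · 3 = 231.
Solve pairwise, accumulating the modulus:
  Start with x ≡ 10 (mod 11).
  Combine with x ≡ 4 (mod 7): since gcd(11, 7) = 1, we get a unique residue mod 77.
    Write x = 10 + 11·t and substitute into x ≡ 4 (mod 7): 11·t ≡ 4 − 10 = -6 (mod 7).
    Reduce coefficients mod 7: 4·t ≡ 1 (mod 7).
    The inverse of 4 mod 7 is 2 (since 4·2 = 8 = 1·7 + 1), so t ≡ 2·1 = 2 ≡ 2 (mod 7).
    Then x = 10 + 11·2 = 32, valid modulo lcm(11, 7) = 77: x ≡ 32 (mod 77).
  Combine with x ≡ 0 (mod 3): since gcd(77, 3) = 1, we get a unique residue mod 231.
    Write x = 32 + 77·t and substitute into x ≡ 0 (mod 3): 77·t ≡ 0 − 32 = -32 (mod 3).
    Reduce coefficients mod 3: 2·t ≡ 1 (mod 3).
    The inverse of 2 mod 3 is 2 (since 2·2 = 4 = 1·3 + 1), so t ≡ 2·1 = 2 ≡ 2 (mod 3).
    Then x = 32 + 77·2 = 186, valid modulo lcm(77, 3) = 231: x ≡ 186 (mod 231).
Verify: 186 mod 11 = 10 ✓, 186 mod 7 = 4 ✓, 186 mod 3 = 0 ✓.

x ≡ 186 (mod 231).


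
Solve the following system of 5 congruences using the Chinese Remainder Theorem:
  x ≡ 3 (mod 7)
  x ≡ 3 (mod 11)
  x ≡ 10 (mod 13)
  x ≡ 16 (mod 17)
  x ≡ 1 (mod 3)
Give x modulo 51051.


Product of moduli M = 7 · 11 · 13 · 17 · 3 = 51051.
Merge one congruence at a time:
  Start: x ≡ 3 (mod 7).
  Combine with x ≡ 3 (mod 11); new modulus lcm = 77.
    Write x = 3 + 7·t and substitute into x ≡ 3 (mod 11): 7·t ≡ 3 − 3 = 0 (mod 11).
    The inverse of 7 mod 11 is 8 (since 7·8 = 56 = 5·11 + 1), so t ≡ 8·0 = 0 ≡ 0 (mod 11).
    Then x = 3 + 7·0 = 3, valid modulo lcm(7, 11) = 77: x ≡ 3 (mod 77).
  Combine with x ≡ 10 (mod 13); new modulus lcm = 1001.
    Write x = 3 + 77·t and substitute into x ≡ 10 (mod 13): 77·t ≡ 10 − 3 = 7 (mod 13).
    Reduce coefficients mod 13: 12·t ≡ 7 (mod 13).
    The inverse of 12 mod 13 is 12 (since 12·12 = 144 = 11·13 + 1), so t ≡ 12·7 = 84 ≡ 6 (mod 13).
    Then x = 3 + 77·6 = 465, valid modulo lcm(77, 13) = 1001: x ≡ 465 (mod 1001).
  Combine with x ≡ 16 (mod 17); new modulus lcm = 17017.
    Write x = 465 + 1001·t and substitute into x ≡ 16 (mod 17): 1001·t ≡ 16 − 465 = -449 (mod 17).
    Reduce coefficients mod 17: 15·t ≡ 10 (mod 17).
    The inverse of 15 mod 17 is 8 (since 15·8 = 120 = 7·17 + 1), so t ≡ 8·10 = 80 ≡ 12 (mod 17).
    Then x = 465 + 1001·12 = 12477, valid modulo lcm(1001, 17) = 17017: x ≡ 12477 (mod 17017).
  Combine with x ≡ 1 (mod 3); new modulus lcm = 51051.
    Write x = 12477 + 17017·t and substitute into x ≡ 1 (mod 3): 17017·t ≡ 1 − 12477 = -12476 (mod 3).
    Reduce coefficients mod 3: 1·t ≡ 1 (mod 3).
    So t ≡ 1 (mod 3).
    Then x = 12477 + 17017·1 = 29494, valid modulo lcm(17017, 3) = 51051: x ≡ 29494 (mod 51051).
Verify against each original: 29494 mod 7 = 3, 29494 mod 11 = 3, 29494 mod 13 = 10, 29494 mod 17 = 16, 29494 mod 3 = 1.

x ≡ 29494 (mod 51051).


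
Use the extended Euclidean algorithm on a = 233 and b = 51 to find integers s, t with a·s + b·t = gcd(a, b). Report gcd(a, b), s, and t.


Euclidean algorithm on (233, 51) — divide until remainder is 0:
  233 = 4 · 51 + 29
  51 = 1 · 29 + 22
  29 = 1 · 22 + 7
  22 = 3 · 7 + 1
  7 = 7 · 1 + 0
gcd(233, 51) = 1.
Track Bezout coefficients alongside the remainders: start with r₀ = 233 = a·1 + b·0 (s = 1, t = 0) and r₁ = 51 = a·0 + b·1 (s = 0, t = 1); each new remainder r_{k+1} = r_{k-1} − q_k·r_k inherits s_{k+1} = s_{k-1} − q_k·s_k, t_{k+1} = t_{k-1} − q_k·t_k, so r_k = a·s_k + b·t_k at every step:
  q = 4: r = 29, s = 1 − 4·0 = 1, t = 0 − 4·1 = -4  (check: 233·1 + 51·(-4) = 29)
  q = 1: r = 22, s = 0 − 1·1 = -1, t = 1 − 1·(-4) = 5  (check: 233·(-1) + 51·5 = 22)
  q = 1: r = 7, s = 1 − 1·(-1) = 2, t = -4 − 1·5 = -9  (check: 233·2 + 51·(-9) = 7)
  q = 3: r = 1, s = -1 − 3·2 = -7, t = 5 − 3·(-9) = 32  (check: 233·(-7) + 51·32 = 1)
The row with r = 1 (the gcd) gives the Bezout coefficients s = -7, t = 32.
Result: 233 · (-7) + 51 · (32) = 1.

gcd(233, 51) = 1; s = -7, t = 32 (check: 233·(-7) + 51·32 = 1).


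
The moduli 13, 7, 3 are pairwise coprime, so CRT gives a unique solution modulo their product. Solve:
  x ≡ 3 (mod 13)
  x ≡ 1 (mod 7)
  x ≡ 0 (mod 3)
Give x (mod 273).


Moduli 13, 7, 3 are pairwise coprime; by CRT there is a unique solution modulo M = 13 · 7 · 3 = 273.
Solve pairwise, accumulating the modulus:
  Start with x ≡ 3 (mod 13).
  Combine with x ≡ 1 (mod 7): since gcd(13, 7) = 1, we get a unique residue mod 91.
    Write x = 3 + 13·t and substitute into x ≡ 1 (mod 7): 13·t ≡ 1 − 3 = -2 (mod 7).
    Reduce coefficients mod 7: 6·t ≡ 5 (mod 7).
    The inverse of 6 mod 7 is 6 (since 6·6 = 36 = 5·7 + 1), so t ≡ 6·5 = 30 ≡ 2 (mod 7).
    Then x = 3 + 13·2 = 29, valid modulo lcm(13, 7) = 91: x ≡ 29 (mod 91).
  Combine with x ≡ 0 (mod 3): since gcd(91, 3) = 1, we get a unique residue mod 273.
    Write x = 29 + 91·t and substitute into x ≡ 0 (mod 3): 91·t ≡ 0 − 29 = -29 (mod 3).
    Reduce coefficients mod 3: 1·t ≡ 1 (mod 3).
    So t ≡ 1 (mod 3).
    Then x = 29 + 91·1 = 120, valid modulo lcm(91, 3) = 273: x ≡ 120 (mod 273).
Verify: 120 mod 13 = 3 ✓, 120 mod 7 = 1 ✓, 120 mod 3 = 0 ✓.

x ≡ 120 (mod 273).


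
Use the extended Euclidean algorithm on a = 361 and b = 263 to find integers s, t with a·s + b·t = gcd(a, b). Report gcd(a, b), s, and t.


Euclidean algorithm on (361, 263) — divide until remainder is 0:
  361 = 1 · 263 + 98
  263 = 2 · 98 + 67
  98 = 1 · 67 + 31
  67 = 2 · 31 + 5
  31 = 6 · 5 + 1
  5 = 5 · 1 + 0
gcd(361, 263) = 1.
Track Bezout coefficients alongside the remainders: start with r₀ = 361 = a·1 + b·0 (s = 1, t = 0) and r₁ = 263 = a·0 + b·1 (s = 0, t = 1); each new remainder r_{k+1} = r_{k-1} − q_k·r_k inherits s_{k+1} = s_{k-1} − q_k·s_k, t_{k+1} = t_{k-1} − q_k·t_k, so r_k = a·s_k + b·t_k at every step:
  q = 1: r = 98, s = 1 − 1·0 = 1, t = 0 − 1·1 = -1  (check: 361·1 + 263·(-1) = 98)
  q = 2: r = 67, s = 0 − 2·1 = -2, t = 1 − 2·(-1) = 3  (check: 361·(-2) + 263·3 = 67)
  q = 1: r = 31, s = 1 − 1·(-2) = 3, t = -1 − 1·3 = -4  (check: 361·3 + 263·(-4) = 31)
  q = 2: r = 5, s = -2 − 2·3 = -8, t = 3 − 2·(-4) = 11  (check: 361·(-8) + 263·11 = 5)
  q = 6: r = 1, s = 3 − 6·(-8) = 51, t = -4 − 6·11 = -70  (check: 361·51 + 263·(-70) = 1)
The row with r = 1 (the gcd) gives the Bezout coefficients s = 51, t = -70.
Result: 361 · (51) + 263 · (-70) = 1.

gcd(361, 263) = 1; s = 51, t = -70 (check: 361·51 + 263·(-70) = 1).


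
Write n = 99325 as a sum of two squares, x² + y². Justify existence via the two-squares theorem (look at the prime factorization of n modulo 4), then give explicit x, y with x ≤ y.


Step 1: Factor n = 99325 = 5^2 · 29 · 137.
Step 2: Check the mod-4 condition on each prime factor: 5 ≡ 1 (mod 4), exponent 2; 29 ≡ 1 (mod 4), exponent 1; 137 ≡ 1 (mod 4), exponent 1.
All primes ≡ 3 (mod 4) appear to even exponent (or don't appear), so by the two-squares theorem n IS expressible as a sum of two squares.
Step 3: Build a representation. Group n = k² · m with k = 5 and m = 29 · 137 = 3973 (a product of primes ≡ 1 (mod 4)); a representation of m scales to one of n via (k·x)² + (k·y)² = k²(x² + y²). Each prime p ≡ 1 (mod 4) is itself a sum of two squares; find a² by testing p − a² for a perfect square:
  29: 29 − 1² = 28, 29 − 2² = 25 = 5² ⇒ 29 = 2² + 5².
  137: 137 − 1² = 136, 137 − 2² = 133, 137 − 3² = 128, 137 − 4² = 121 = 11² ⇒ 137 = 4² + 11².
  Combine using the Brahmagupta–Fibonacci identity (a² + b²)(c² + d²) = (ac − bd)² + (ad + bc)² = (ac + bd)² + (ad − bc)²:
  29 · 137 = 3973: from (2² + 5²)(4² + 11²), take (2·4 − 5·11, 2·11 + 5·4) = (8 − 55, 22 + 20) = (-47, 42); dropping signs (only squares matter) gives (47, 42); check 47² + 42² = 2209 + 1764 = 3973 ✓.
  Scale by k = 5: (5·47, 5·42) = (235, 210).
Step 4: Order so x ≤ y and verify: 210² + 235² = 44100 + 55225 = 99325 = n. ✓

n = 99325 = 210² + 235² (one valid representation with x ≤ y).


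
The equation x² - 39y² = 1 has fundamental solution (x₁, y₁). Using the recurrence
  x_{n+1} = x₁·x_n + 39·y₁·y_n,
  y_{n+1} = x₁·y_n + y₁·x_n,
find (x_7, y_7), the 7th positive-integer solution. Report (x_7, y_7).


Step 1: Find the fundamental solution (x₁, y₁) of x² - 39y² = 1.
  Expand √39 as a continued fraction. a₀ = ⌊√39⌋ = 6; iterate m_{k+1} = d_k·a_k − m_k, d_{k+1} = (39 − m_{k+1}²)/d_k, a_{k+1} = ⌊(a₀ + m_{k+1})/d_{k+1}⌋ (starting m₀ = 0, d₀ = 1), with convergents p_k = a_k·p_{k-1} + p_{k-2}, q_k = a_k·q_{k-1} + q_{k-2} (p₋₁ = 1, q₋₁ = 0):
  k = 0: a₀ = 6; p₀/q₀ = 6/1; p₀² − 39·q₀² = 36 − 39 = -3.
  k = 1: m = 6, d = 3, a = ⌊(6 + 6)/3⌋ = 4; p/q = (4·6 + 1)/(4·1 + 0) = 25/4; p² − 39·q² = 625 − 624 = 1.
  The first convergent with p² − 39·q² = 1 gives the fundamental solution (x₁, y₁) = (25, 4).
Step 2: Apply the recurrence (x_{n+1}, y_{n+1}) = (x₁x_n + 39y₁y_n, x₁y_n + y₁x_n) repeatedly.
  From (x_1, y_1) = (25, 4): x_2 = 25·25 + 39·4·4 = 1249; y_2 = 25·4 + 4·25 = 200.
  From (x_2, y_2) = (1249, 200): x_3 = 25·1249 + 39·4·200 = 62425; y_3 = 25·200 + 4·1249 = 9996.
  From (x_3, y_3) = (62425, 9996): x_4 = 25·62425 + 39·4·9996 = 3120001; y_4 = 25·9996 + 4·62425 = 499600.
  From (x_4, y_4) = (3120001, 499600): x_5 = 25·3120001 + 39·4·499600 = 155937625; y_5 = 25·499600 + 4·3120001 = 24970004.
  From (x_5, y_5) = (155937625, 24970004): x_6 = 25·155937625 + 39·4·24970004 = 7793761249; y_6 = 25·24970004 + 4·155937625 = 1248000600.
  From (x_6, y_6) = (7793761249, 1248000600): x_7 = 25·7793761249 + 39·4·1248000600 = 389532124825; y_7 = 25·1248000600 + 4·7793761249 = 62375059996.
Step 3: Verify x_7² - 39·y_7² = 151735276270679381280625 - 151735276270679381280624 = 1 (should be 1). ✓

(x_1, y_1) = (25, 4); (x_7, y_7) = (389532124825, 62375059996).


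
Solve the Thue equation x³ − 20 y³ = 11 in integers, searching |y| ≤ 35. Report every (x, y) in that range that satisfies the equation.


The equation is x³ - 20y³ = 11. For fixed y, x³ = 20·y³ + 11, so a solution requires the RHS to be a perfect cube.
Strategy: iterate y from -35 to 35, compute RHS = 20·y³ + 11, and check whether it is a (positive or negative) perfect cube.
Check small values of y:
  y = 0: RHS = 11 is not a perfect cube.
  y = 1: RHS = 31 is not a perfect cube.
  y = -1: RHS = -9 is not a perfect cube.
  y = 2: RHS = 171 is not a perfect cube.
  y = -2: RHS = -149 is not a perfect cube.
  y = 3: RHS = 551 is not a perfect cube.
  y = -3: RHS = -529 is not a perfect cube.
Continuing the search up to |y| = 35 finds no solutions either.
No (x, y) in the scanned range satisfies the equation.

No integer solutions with |y| ≤ 35.


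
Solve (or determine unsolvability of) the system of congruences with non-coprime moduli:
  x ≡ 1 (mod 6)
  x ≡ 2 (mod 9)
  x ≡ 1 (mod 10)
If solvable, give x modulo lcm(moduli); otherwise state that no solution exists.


Moduli 6, 9, 10 are not pairwise coprime, so CRT works modulo lcm(m_i) when all pairwise compatibility conditions hold.
Pairwise compatibility: gcd(m_i, m_j) must divide a_i - a_j for every pair.
Merge one congruence at a time:
  Start: x ≡ 1 (mod 6).
  Combine with x ≡ 2 (mod 9): gcd(6, 9) = 3, and 2 - 1 = 1 is NOT divisible by 3.
    ⇒ system is inconsistent (no integer solution).

No solution (the system is inconsistent).


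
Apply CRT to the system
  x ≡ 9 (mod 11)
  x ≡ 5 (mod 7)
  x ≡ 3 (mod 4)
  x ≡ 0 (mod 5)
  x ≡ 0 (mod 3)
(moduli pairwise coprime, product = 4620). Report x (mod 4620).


Product of moduli M = 11 · 7 · 4 · 5 · 3 = 4620.
Merge one congruence at a time:
  Start: x ≡ 9 (mod 11).
  Combine with x ≡ 5 (mod 7); new modulus lcm = 77.
    Write x = 9 + 11·t and substitute into x ≡ 5 (mod 7): 11·t ≡ 5 − 9 = -4 (mod 7).
    Reduce coefficients mod 7: 4·t ≡ 3 (mod 7).
    The inverse of 4 mod 7 is 2 (since 4·2 = 8 = 1·7 + 1), so t ≡ 2·3 = 6 ≡ 6 (mod 7).
    Then x = 9 + 11·6 = 75, valid modulo lcm(11, 7) = 77: x ≡ 75 (mod 77).
  Combine with x ≡ 3 (mod 4); new modulus lcm = 308.
    Write x = 75 + 77·t and substitute into x ≡ 3 (mod 4): 77·t ≡ 3 − 75 = -72 (mod 4).
    Reduce coefficients mod 4: 1·t ≡ 0 (mod 4).
    So t ≡ 0 (mod 4).
    Then x = 75 + 77·0 = 75, valid modulo lcm(77, 4) = 308: x ≡ 75 (mod 308).
  Combine with x ≡ 0 (mod 5); new modulus lcm = 1540.
    Write x = 75 + 308·t and substitute into x ≡ 0 (mod 5): 308·t ≡ 0 − 75 = -75 (mod 5).
    Reduce coefficients mod 5: 3·t ≡ 0 (mod 5).
    The inverse of 3 mod 5 is 2 (since 3·2 = 6 = 1·5 + 1), so t ≡ 2·0 = 0 ≡ 0 (mod 5).
    Then x = 75 + 308·0 = 75, valid modulo lcm(308, 5) = 1540: x ≡ 75 (mod 1540).
  Combine with x ≡ 0 (mod 3); new modulus lcm = 4620.
    Write x = 75 + 1540·t and substitute into x ≡ 0 (mod 3): 1540·t ≡ 0 − 75 = -75 (mod 3).
    Reduce coefficients mod 3: 1·t ≡ 0 (mod 3).
    So t ≡ 0 (mod 3).
    Then x = 75 + 1540·0 = 75, valid modulo lcm(1540, 3) = 4620: x ≡ 75 (mod 4620).
Verify against each original: 75 mod 11 = 9, 75 mod 7 = 5, 75 mod 4 = 3, 75 mod 5 = 0, 75 mod 3 = 0.

x ≡ 75 (mod 4620).


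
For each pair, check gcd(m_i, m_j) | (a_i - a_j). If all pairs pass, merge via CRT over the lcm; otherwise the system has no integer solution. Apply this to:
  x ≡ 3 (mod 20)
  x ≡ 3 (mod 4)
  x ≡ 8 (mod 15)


Moduli 20, 4, 15 are not pairwise coprime, so CRT works modulo lcm(m_i) when all pairwise compatibility conditions hold.
Pairwise compatibility: gcd(m_i, m_j) must divide a_i - a_j for every pair.
Merge one congruence at a time:
  Start: x ≡ 3 (mod 20).
  Combine with x ≡ 3 (mod 4): gcd(20, 4) = 4; 3 - 3 = 0, which IS divisible by 4, so compatible.
    Write x = 3 + 20·t and substitute into x ≡ 3 (mod 4): 20·t ≡ 3 − 3 = 0 (mod 4).
    Divide the congruence (and modulus) by g = 4: 5·t ≡ 0 (mod 1).
    Modulo 1 every t works; take t = 0.
    Then x = 3 + 20·0 = 3, valid modulo lcm(20, 4) = 20: x ≡ 3 (mod 20).
  Combine with x ≡ 8 (mod 15): gcd(20, 15) = 5; 8 - 3 = 5, which IS divisible by 5, so compatible.
    Write x = 3 + 20·t and substitute into x ≡ 8 (mod 15): 20·t ≡ 8 − 3 = 5 (mod 15).
    Divide the congruence (and modulus) by g = 5: 4·t ≡ 1 (mod 3).
    Reduce coefficients mod 3: 1·t ≡ 1 (mod 3).
    So t ≡ 1 (mod 3).
    Then x = 3 + 20·1 = 23, valid modulo lcm(20, 15) = 60: x ≡ 23 (mod 60).
Verify: 23 mod 20 = 3, 23 mod 4 = 3, 23 mod 15 = 8.

x ≡ 23 (mod 60).


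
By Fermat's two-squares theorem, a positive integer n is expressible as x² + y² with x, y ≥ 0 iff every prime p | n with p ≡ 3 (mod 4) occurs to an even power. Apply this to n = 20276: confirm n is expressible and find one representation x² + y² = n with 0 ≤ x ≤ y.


Step 1: Factor n = 20276 = 2^2 · 37 · 137.
Step 2: Check the mod-4 condition on each prime factor: 2 = 2 (special); 37 ≡ 1 (mod 4), exponent 1; 137 ≡ 1 (mod 4), exponent 1.
All primes ≡ 3 (mod 4) appear to even exponent (or don't appear), so by the two-squares theorem n IS expressible as a sum of two squares.
Step 3: Build a representation. Group n = k² · m with k = 2 and m = 37 · 137 = 5069 (a product of primes ≡ 1 (mod 4)); a representation of m scales to one of n via (k·x)² + (k·y)² = k²(x² + y²). Each prime p ≡ 1 (mod 4) is itself a sum of two squares; find a² by testing p − a² for a perfect square:
  37: 37 − 1² = 36 = 6² ⇒ 37 = 1² + 6².
  137: 137 − 1² = 136, 137 − 2² = 133, 137 − 3² = 128, 137 − 4² = 121 = 11² ⇒ 137 = 4² + 11².
  Combine using the Brahmagupta–Fibonacci identity (a² + b²)(c² + d²) = (ac − bd)² + (ad + bc)² = (ac + bd)² + (ad − bc)²:
  37 · 137 = 5069: from (1² + 6²)(4² + 11²), take (1·4 − 6·11, 1·11 + 6·4) = (4 − 66, 11 + 24) = (-62, 35); dropping signs (only squares matter) gives (62, 35); check 62² + 35² = 3844 + 1225 = 5069 ✓.
  Scale by k = 2: (2·62, 2·35) = (124, 70).
Step 4: Order so x ≤ y and verify: 70² + 124² = 4900 + 15376 = 20276 = n. ✓

n = 20276 = 70² + 124² (one valid representation with x ≤ y).


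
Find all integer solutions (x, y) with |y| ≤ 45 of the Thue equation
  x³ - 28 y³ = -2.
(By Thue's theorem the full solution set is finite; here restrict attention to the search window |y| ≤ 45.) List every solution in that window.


The equation is x³ - 28y³ = -2. For fixed y, x³ = 28·y³ − 2, so a solution requires the RHS to be a perfect cube.
Strategy: iterate y from -45 to 45, compute RHS = 28·y³ − 2, and check whether it is a (positive or negative) perfect cube.
Check small values of y:
  y = 0: RHS = -2 is not a perfect cube.
  y = 1: RHS = 26 is not a perfect cube.
  y = -1: RHS = -30 is not a perfect cube.
  y = 2: RHS = 222 is not a perfect cube.
  y = -2: RHS = -226 is not a perfect cube.
  y = 3: RHS = 754 is not a perfect cube.
  y = -3: RHS = -758 is not a perfect cube.
Continuing the search up to |y| = 45 finds no solutions either.
No (x, y) in the scanned range satisfies the equation.

No integer solutions with |y| ≤ 45.
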